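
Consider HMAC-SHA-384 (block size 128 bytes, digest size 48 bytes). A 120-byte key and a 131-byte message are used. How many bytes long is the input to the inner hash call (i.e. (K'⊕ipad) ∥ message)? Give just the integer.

Key is 120 ≤ 128 bytes, zero-padded: |K'| = 128.
Inner input = (K'⊕ipad) ∥ m → 128 + 131 = 259 bytes.

259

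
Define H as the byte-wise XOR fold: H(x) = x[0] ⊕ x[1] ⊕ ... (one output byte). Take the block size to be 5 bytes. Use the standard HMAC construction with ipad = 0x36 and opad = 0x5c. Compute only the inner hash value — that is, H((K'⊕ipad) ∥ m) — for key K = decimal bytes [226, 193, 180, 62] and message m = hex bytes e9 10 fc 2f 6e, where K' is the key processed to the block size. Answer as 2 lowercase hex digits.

db

Key decimal bytes [226, 193, 180, 62] = e2 c1 b4 3e is 4 bytes ≤ B = 5; zero-pad to 5 bytes: K' = e2 c1 b4 3e 00.
K' ⊕ ipad = d4 f7 82 08 36.
Inner input = d4 f7 82 08 36 ∥ e9 10 fc 2f 6e.
Inner hash: XOR d4⊕f7⊕82⊕08⊕36⊕e9⊕10⊕fc⊕2f⊕6e = db.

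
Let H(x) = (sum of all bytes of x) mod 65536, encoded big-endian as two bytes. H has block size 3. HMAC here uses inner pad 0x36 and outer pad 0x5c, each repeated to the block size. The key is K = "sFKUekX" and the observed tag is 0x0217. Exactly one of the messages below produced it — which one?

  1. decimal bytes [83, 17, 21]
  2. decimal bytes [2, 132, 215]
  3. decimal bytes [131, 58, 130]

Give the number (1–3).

Key "sFKUekX" = 73 46 4b 55 65 6b 58 is 7 bytes > B = 3, so hash it first: H(key) = 02 81, then zero-pad to 3 bytes: K' = 02 81 00.
K' ⊕ ipad = 34 b7 36; K' ⊕ opad = 5e dd 5c.
m1: inner = H(34 b7 36 53 11 15) = 01 9a; tag = H(5e dd 5c 01 9a) = 0232
m2: inner = H(34 b7 36 02 84 d7) = 02 7e; tag = H(5e dd 5c 02 7e) = 0217 ← matches
m3: inner = H(34 b7 36 83 3a 82) = 02 60; tag = H(5e dd 5c 02 60) = 01f9

2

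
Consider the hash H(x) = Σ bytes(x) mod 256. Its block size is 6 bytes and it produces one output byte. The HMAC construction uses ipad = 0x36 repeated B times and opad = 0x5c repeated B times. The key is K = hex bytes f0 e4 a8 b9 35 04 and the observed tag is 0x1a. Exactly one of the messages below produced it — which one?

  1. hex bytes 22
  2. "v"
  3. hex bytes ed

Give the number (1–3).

1

Key hex bytes f0 e4 a8 b9 35 04 is exactly B = 6 bytes: K' = f0 e4 a8 b9 35 04.
K' ⊕ ipad = c6 d2 9e 8f 03 32; K' ⊕ opad = ac b8 f4 e5 69 58.
m1: inner = H(c6 d2 9e 8f 03 32 22) = 1c; tag = H(ac b8 f4 e5 69 58 1c) = 1a ← matches
m2: inner = H(c6 d2 9e 8f 03 32 76) = 70; tag = H(ac b8 f4 e5 69 58 70) = 6e
m3: inner = H(c6 d2 9e 8f 03 32 ed) = e7; tag = H(ac b8 f4 e5 69 58 e7) = e5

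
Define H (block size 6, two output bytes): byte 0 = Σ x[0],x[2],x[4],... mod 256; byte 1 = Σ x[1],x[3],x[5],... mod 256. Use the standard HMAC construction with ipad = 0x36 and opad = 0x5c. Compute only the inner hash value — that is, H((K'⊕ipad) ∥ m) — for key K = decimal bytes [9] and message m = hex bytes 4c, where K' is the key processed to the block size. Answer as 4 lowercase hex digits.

Key decimal bytes [9] = 09 is 1 byte ≤ B = 6; zero-pad to 6 bytes: K' = 09 00 00 00 00 00.
K' ⊕ ipad = 3f 36 36 36 36 36.
Inner input = 3f 36 36 36 36 36 ∥ 4c.
Inner hash: even-index sum = 247 mod 256 = 247; odd-index sum = 162 mod 256 = 162 → f7 a2.

f7a2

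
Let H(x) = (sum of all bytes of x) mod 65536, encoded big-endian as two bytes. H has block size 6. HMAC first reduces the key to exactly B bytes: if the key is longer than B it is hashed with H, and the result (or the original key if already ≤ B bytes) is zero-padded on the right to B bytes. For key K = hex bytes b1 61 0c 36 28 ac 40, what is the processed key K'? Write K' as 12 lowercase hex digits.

|K| = 7 > B = 6, so first hash the key.
H(K): sum = 177+97+12+54+40+172+64 = 616 → 02 68.
Zero-pad H(K) = 02 68 to 6 bytes: K' = 02 68 00 00 00 00.

026800000000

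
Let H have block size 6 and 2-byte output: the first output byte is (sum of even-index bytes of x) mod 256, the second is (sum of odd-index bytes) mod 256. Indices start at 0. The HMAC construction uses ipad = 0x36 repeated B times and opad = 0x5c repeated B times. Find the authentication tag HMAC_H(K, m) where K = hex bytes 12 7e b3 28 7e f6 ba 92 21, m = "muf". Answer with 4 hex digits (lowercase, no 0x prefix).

Key hex bytes 12 7e b3 28 7e f6 ba 92 21 is 9 bytes > B = 6, so hash it first: H(key) = 1e 2e, then zero-pad to 6 bytes: K' = 1e 2e 00 00 00 00.
K' ⊕ ipad = 28 18 36 36 36 36.  K' ⊕ opad = 42 72 5c 5c 5c 5c.
Inner input = (K'⊕ipad) ∥ m = 28 18 36 36 36 36 ∥ 6d 75 66.
Inner hash: even-index sum = 359 mod 256 = 103; odd-index sum = 249 mod 256 = 249 → 67 f9.
Outer input = (K'⊕opad) ∥ inner = 42 72 5c 5c 5c 5c ∥ 67 f9.
Outer hash (tag): even-index sum = 353 mod 256 = 97; odd-index sum = 547 mod 256 = 35 → 61 23.

6123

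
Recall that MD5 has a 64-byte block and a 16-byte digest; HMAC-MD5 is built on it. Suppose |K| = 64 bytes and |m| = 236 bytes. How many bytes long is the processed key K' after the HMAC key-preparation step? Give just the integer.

64

Key is 64 ≤ 64 bytes, zero-padded: |K'| = 64.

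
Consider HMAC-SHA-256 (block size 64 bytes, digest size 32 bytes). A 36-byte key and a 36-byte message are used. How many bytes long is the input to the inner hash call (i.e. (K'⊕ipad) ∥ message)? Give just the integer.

100

Key is 36 ≤ 64 bytes, zero-padded: |K'| = 64.
Inner input = (K'⊕ipad) ∥ m → 64 + 36 = 100 bytes.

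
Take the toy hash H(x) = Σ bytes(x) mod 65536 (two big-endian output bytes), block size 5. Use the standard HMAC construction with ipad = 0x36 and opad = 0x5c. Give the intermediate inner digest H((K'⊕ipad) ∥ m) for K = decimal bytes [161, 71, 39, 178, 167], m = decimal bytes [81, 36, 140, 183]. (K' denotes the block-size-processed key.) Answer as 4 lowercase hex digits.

Key decimal bytes [161, 71, 39, 178, 167] = a1 47 27 b2 a7 is exactly B = 5 bytes: K' = a1 47 27 b2 a7.
K' ⊕ ipad = 97 71 11 84 91.
Inner input = 97 71 11 84 91 ∥ 51 24 8c b7.
Inner hash: sum = 151+113+17+132+145+81+36+140+183 = 998 → 03 e6.

03e6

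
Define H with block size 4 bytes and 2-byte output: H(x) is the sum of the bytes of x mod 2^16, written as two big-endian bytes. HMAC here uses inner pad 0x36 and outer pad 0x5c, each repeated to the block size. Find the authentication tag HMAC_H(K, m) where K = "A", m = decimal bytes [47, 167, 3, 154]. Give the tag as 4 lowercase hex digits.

01bf

Key "A" = 41 is 1 byte ≤ B = 4; zero-pad to 4 bytes: K' = 41 00 00 00.
K' ⊕ ipad = 77 36 36 36.  K' ⊕ opad = 1d 5c 5c 5c.
Inner input = (K'⊕ipad) ∥ m = 77 36 36 36 ∥ 2f a7 03 9a.
Inner hash: sum = 119+54+54+54+47+167+3+154 = 652 → 02 8c.
Outer input = (K'⊕opad) ∥ inner = 1d 5c 5c 5c ∥ 02 8c.
Outer hash (tag): sum = 29+92+92+92+2+140 = 447 → 01 bf.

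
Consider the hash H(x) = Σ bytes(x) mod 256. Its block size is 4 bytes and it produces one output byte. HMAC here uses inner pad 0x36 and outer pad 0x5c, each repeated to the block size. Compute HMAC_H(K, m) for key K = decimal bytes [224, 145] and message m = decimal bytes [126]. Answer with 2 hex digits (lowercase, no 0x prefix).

Key decimal bytes [224, 145] = e0 91 is 2 bytes ≤ B = 4; zero-pad to 4 bytes: K' = e0 91 00 00.
K' ⊕ ipad = d6 a7 36 36.  K' ⊕ opad = bc cd 5c 5c.
Inner input = (K'⊕ipad) ∥ m = d6 a7 36 36 ∥ 7e.
Inner hash: sum = 214+167+54+54+126 = 615; mod 256 = 103 → 67.
Outer input = (K'⊕opad) ∥ inner = bc cd 5c 5c ∥ 67.
Outer hash (tag): sum = 188+205+92+92+103 = 680; mod 256 = 168 → a8.

a8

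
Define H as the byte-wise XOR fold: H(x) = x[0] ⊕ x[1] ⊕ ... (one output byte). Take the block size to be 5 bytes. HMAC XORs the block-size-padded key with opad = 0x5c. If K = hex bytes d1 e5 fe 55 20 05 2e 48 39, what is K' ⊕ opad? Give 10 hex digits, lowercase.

Key hex bytes d1 e5 fe 55 20 05 2e 48 39 is 9 bytes > B = 5, so hash it first: H(key) = e5, then zero-pad to 5 bytes: K' = e5 00 00 00 00.
XOR each byte with 0x5c: e5⊕5c=b9, 00⊕5c=5c, 00⊕5c=5c, 00⊕5c=5c, 00⊕5c=5c.

b95c5c5c5c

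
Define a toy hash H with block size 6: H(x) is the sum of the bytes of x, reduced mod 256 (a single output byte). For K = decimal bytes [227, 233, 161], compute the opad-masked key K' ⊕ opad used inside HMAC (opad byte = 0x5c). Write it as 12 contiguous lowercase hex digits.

Key decimal bytes [227, 233, 161] = e3 e9 a1 is 3 bytes ≤ B = 6; zero-pad to 6 bytes: K' = e3 e9 a1 00 00 00.
XOR each byte with 0x5c: e3⊕5c=bf, e9⊕5c=b5, a1⊕5c=fd, 00⊕5c=5c, 00⊕5c=5c, 00⊕5c=5c.

bfb5fd5c5c5c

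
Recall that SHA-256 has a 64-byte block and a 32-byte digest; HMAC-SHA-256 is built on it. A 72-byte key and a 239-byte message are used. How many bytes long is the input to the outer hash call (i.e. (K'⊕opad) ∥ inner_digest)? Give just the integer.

Key is 72 > 64 bytes, so it is hashed to 32 bytes then zero-padded to 64: |K'| = 64.
Outer input = (K'⊕opad) ∥ H(inner) → 64 + 32 = 96 bytes.

96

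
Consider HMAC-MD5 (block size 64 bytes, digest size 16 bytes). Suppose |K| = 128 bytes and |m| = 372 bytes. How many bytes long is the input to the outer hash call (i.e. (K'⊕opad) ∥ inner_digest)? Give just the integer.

Key is 128 > 64 bytes, so it is hashed to 16 bytes then zero-padded to 64: |K'| = 64.
Outer input = (K'⊕opad) ∥ H(inner) → 64 + 16 = 80 bytes.

80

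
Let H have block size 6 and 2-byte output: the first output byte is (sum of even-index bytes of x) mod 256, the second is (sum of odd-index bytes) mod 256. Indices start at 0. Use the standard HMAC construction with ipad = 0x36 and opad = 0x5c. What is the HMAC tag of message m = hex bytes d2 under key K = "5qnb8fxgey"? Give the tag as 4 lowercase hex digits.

Key "5qnb8fxgey" = 35 71 6e 62 38 66 78 67 65 79 is 10 bytes > B = 6, so hash it first: H(key) = b8 19, then zero-pad to 6 bytes: K' = b8 19 00 00 00 00.
K' ⊕ ipad = 8e 2f 36 36 36 36.  K' ⊕ opad = e4 45 5c 5c 5c 5c.
Inner input = (K'⊕ipad) ∥ m = 8e 2f 36 36 36 36 ∥ d2.
Inner hash: even-index sum = 460 mod 256 = 204; odd-index sum = 155 mod 256 = 155 → cc 9b.
Outer input = (K'⊕opad) ∥ inner = e4 45 5c 5c 5c 5c ∥ cc 9b.
Outer hash (tag): even-index sum = 616 mod 256 = 104; odd-index sum = 408 mod 256 = 152 → 68 98.

6898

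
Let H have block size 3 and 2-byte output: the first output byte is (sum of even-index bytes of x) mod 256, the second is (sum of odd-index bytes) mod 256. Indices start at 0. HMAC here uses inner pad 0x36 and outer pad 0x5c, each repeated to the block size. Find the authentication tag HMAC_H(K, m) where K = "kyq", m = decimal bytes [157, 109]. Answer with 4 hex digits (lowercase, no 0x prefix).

Key "kyq" = 6b 79 71 is exactly B = 3 bytes: K' = 6b 79 71.
K' ⊕ ipad = 5d 4f 47.  K' ⊕ opad = 37 25 2d.
Inner input = (K'⊕ipad) ∥ m = 5d 4f 47 ∥ 9d 6d.
Inner hash: even-index sum = 273 mod 256 = 17; odd-index sum = 236 mod 256 = 236 → 11 ec.
Outer input = (K'⊕opad) ∥ inner = 37 25 2d ∥ 11 ec.
Outer hash (tag): even-index sum = 336 mod 256 = 80; odd-index sum = 54 mod 256 = 54 → 50 36.

5036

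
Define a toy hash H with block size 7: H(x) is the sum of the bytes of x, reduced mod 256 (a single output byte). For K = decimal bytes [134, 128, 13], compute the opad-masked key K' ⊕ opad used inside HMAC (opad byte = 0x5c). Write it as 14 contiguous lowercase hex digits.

dadc515c5c5c5c

Key decimal bytes [134, 128, 13] = 86 80 0d is 3 bytes ≤ B = 7; zero-pad to 7 bytes: K' = 86 80 0d 00 00 00 00.
XOR each byte with 0x5c: 86⊕5c=da, 80⊕5c=dc, 0d⊕5c=51, 00⊕5c=5c, 00⊕5c=5c, 00⊕5c=5c, 00⊕5c=5c.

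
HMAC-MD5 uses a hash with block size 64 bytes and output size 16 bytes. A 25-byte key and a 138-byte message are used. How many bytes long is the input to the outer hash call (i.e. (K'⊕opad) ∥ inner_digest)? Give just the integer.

Key is 25 ≤ 64 bytes, zero-padded: |K'| = 64.
Outer input = (K'⊕opad) ∥ H(inner) → 64 + 16 = 80 bytes.

80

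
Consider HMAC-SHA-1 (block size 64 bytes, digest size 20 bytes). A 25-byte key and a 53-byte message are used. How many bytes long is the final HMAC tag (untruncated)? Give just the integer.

The tag is one SHA-1 digest: 20 bytes.

20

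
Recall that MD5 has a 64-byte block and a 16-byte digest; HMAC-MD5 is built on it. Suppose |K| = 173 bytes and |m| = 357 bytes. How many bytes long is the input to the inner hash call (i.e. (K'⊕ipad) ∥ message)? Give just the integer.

421

Key is 173 > 64 bytes, so it is hashed to 16 bytes then zero-padded to 64: |K'| = 64.
Inner input = (K'⊕ipad) ∥ m → 64 + 357 = 421 bytes.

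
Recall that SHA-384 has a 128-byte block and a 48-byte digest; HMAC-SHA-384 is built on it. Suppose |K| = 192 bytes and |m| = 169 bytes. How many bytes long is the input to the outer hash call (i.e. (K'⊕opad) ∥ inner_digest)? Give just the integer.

Key is 192 > 128 bytes, so it is hashed to 48 bytes then zero-padded to 128: |K'| = 128.
Outer input = (K'⊕opad) ∥ H(inner) → 128 + 48 = 176 bytes.

176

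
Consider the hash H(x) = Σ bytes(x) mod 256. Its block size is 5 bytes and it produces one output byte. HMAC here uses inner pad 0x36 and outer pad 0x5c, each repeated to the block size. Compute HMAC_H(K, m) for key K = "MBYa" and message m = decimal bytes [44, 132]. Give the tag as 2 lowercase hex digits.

Key "MBYa" = 4d 42 59 61 is 4 bytes ≤ B = 5; zero-pad to 5 bytes: K' = 4d 42 59 61 00.
K' ⊕ ipad = 7b 74 6f 57 36.  K' ⊕ opad = 11 1e 05 3d 5c.
Inner input = (K'⊕ipad) ∥ m = 7b 74 6f 57 36 ∥ 2c 84.
Inner hash: sum = 123+116+111+87+54+44+132 = 667; mod 256 = 155 → 9b.
Outer input = (K'⊕opad) ∥ inner = 11 1e 05 3d 5c ∥ 9b.
Outer hash (tag): sum = 17+30+5+61+92+155 = 360; mod 256 = 104 → 68.

68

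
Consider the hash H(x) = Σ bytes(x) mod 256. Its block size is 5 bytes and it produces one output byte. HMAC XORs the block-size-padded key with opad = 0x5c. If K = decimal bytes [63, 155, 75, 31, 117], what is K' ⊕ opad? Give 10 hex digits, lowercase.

63c7174329

Key decimal bytes [63, 155, 75, 31, 117] = 3f 9b 4b 1f 75 is exactly B = 5 bytes: K' = 3f 9b 4b 1f 75.
XOR each byte with 0x5c: 3f⊕5c=63, 9b⊕5c=c7, 4b⊕5c=17, 1f⊕5c=43, 75⊕5c=29.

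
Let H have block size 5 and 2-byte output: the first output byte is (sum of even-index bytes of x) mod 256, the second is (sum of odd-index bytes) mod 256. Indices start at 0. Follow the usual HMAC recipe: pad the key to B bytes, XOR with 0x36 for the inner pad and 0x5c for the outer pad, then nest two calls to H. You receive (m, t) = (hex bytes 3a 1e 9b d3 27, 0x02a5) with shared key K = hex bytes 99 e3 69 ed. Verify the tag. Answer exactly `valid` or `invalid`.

Key hex bytes 99 e3 69 ed is 4 bytes ≤ B = 5; zero-pad to 5 bytes: K' = 99 e3 69 ed 00.
K' ⊕ ipad = af d5 5f db 36; K' ⊕ opad = c5 bf 35 b1 5c.
Inner hash: even-index sum = 565 mod 256 = 53; odd-index sum = 684 mod 256 = 172 → 35 ac.
Outer hash (recomputed tag): even-index sum = 514 mod 256 = 2; odd-index sum = 421 mod 256 = 165 → 02 a5.
Recomputed tag = 02a5; claimed = 02a5 → match.

valid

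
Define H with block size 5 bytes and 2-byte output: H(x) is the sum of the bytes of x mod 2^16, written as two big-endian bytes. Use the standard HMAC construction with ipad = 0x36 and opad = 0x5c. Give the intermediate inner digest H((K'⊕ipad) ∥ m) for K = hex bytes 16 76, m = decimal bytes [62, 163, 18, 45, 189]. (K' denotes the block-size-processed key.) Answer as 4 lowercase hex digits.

Key hex bytes 16 76 is 2 bytes ≤ B = 5; zero-pad to 5 bytes: K' = 16 76 00 00 00.
K' ⊕ ipad = 20 40 36 36 36.
Inner input = 20 40 36 36 36 ∥ 3e a3 12 2d bd.
Inner hash: sum = 32+64+54+54+54+62+163+18+45+189 = 735 → 02 df.

02df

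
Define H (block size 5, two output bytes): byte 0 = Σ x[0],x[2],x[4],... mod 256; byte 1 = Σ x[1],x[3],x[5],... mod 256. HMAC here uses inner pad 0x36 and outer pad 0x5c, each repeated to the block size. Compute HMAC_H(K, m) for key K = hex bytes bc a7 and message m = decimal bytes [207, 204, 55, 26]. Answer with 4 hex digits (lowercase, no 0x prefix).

6533

Key hex bytes bc a7 is 2 bytes ≤ B = 5; zero-pad to 5 bytes: K' = bc a7 00 00 00.
K' ⊕ ipad = 8a 91 36 36 36.  K' ⊕ opad = e0 fb 5c 5c 5c.
Inner input = (K'⊕ipad) ∥ m = 8a 91 36 36 36 ∥ cf cc 37 1a.
Inner hash: even-index sum = 476 mod 256 = 220; odd-index sum = 461 mod 256 = 205 → dc cd.
Outer input = (K'⊕opad) ∥ inner = e0 fb 5c 5c 5c ∥ dc cd.
Outer hash (tag): even-index sum = 613 mod 256 = 101; odd-index sum = 563 mod 256 = 51 → 65 33.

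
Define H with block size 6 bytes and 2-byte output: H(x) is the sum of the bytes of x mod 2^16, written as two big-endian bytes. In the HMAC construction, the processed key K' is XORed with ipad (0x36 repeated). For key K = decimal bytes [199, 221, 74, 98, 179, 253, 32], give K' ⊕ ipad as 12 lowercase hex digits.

321636363636

Key decimal bytes [199, 221, 74, 98, 179, 253, 32] = c7 dd 4a 62 b3 fd 20 is 7 bytes > B = 6, so hash it first: H(key) = 04 20, then zero-pad to 6 bytes: K' = 04 20 00 00 00 00.
XOR each byte with 0x36: 04⊕36=32, 20⊕36=16, 00⊕36=36, 00⊕36=36, 00⊕36=36, 00⊕36=36.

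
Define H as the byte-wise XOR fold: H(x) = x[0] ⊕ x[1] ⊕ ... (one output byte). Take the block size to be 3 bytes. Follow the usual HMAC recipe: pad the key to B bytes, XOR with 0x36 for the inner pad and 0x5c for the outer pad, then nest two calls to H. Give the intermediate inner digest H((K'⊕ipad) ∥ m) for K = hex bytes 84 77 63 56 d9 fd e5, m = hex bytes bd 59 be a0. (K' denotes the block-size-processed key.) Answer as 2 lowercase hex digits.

Key hex bytes 84 77 63 56 d9 fd e5 is 7 bytes > B = 3, so hash it first: H(key) = 07, then zero-pad to 3 bytes: K' = 07 00 00.
K' ⊕ ipad = 31 36 36.
Inner input = 31 36 36 ∥ bd 59 be a0.
Inner hash: XOR 31⊕36⊕36⊕bd⊕59⊕be⊕a0 = cb.

cb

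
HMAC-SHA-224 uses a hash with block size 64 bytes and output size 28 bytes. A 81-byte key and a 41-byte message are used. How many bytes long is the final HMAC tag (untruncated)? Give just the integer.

The tag is one SHA-224 digest: 28 bytes.

28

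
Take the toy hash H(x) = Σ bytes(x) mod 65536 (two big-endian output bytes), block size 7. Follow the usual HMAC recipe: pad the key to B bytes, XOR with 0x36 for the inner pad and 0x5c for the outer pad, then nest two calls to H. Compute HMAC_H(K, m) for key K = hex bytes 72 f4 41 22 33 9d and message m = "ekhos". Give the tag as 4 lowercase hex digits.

Key hex bytes 72 f4 41 22 33 9d is 6 bytes ≤ B = 7; zero-pad to 7 bytes: K' = 72 f4 41 22 33 9d 00.
K' ⊕ ipad = 44 c2 77 14 05 ab 36.  K' ⊕ opad = 2e a8 1d 7e 6f c1 5c.
Inner input = (K'⊕ipad) ∥ m = 44 c2 77 14 05 ab 36 ∥ 65 6b 68 6f 73.
Inner hash: sum = 68+194+119+20+5+171+54+101+107+104+111+115 = 1169 → 04 91.
Outer input = (K'⊕opad) ∥ inner = 2e a8 1d 7e 6f c1 5c ∥ 04 91.
Outer hash (tag): sum = 46+168+29+126+111+193+92+4+145 = 914 → 03 92.

0392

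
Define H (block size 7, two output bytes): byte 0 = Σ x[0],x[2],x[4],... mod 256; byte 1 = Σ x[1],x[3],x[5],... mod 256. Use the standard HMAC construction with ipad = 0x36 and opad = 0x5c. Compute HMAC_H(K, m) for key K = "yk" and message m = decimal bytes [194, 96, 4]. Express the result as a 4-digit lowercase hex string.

c840

Key "yk" = 79 6b is 2 bytes ≤ B = 7; zero-pad to 7 bytes: K' = 79 6b 00 00 00 00 00.
K' ⊕ ipad = 4f 5d 36 36 36 36 36.  K' ⊕ opad = 25 37 5c 5c 5c 5c 5c.
Inner input = (K'⊕ipad) ∥ m = 4f 5d 36 36 36 36 36 ∥ c2 60 04.
Inner hash: even-index sum = 337 mod 256 = 81; odd-index sum = 399 mod 256 = 143 → 51 8f.
Outer input = (K'⊕opad) ∥ inner = 25 37 5c 5c 5c 5c 5c ∥ 51 8f.
Outer hash (tag): even-index sum = 456 mod 256 = 200; odd-index sum = 320 mod 256 = 64 → c8 40.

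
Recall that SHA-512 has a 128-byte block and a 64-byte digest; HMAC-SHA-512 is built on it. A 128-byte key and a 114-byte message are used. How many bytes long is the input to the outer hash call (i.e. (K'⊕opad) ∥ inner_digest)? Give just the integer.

Key is 128 ≤ 128 bytes, zero-padded: |K'| = 128.
Outer input = (K'⊕opad) ∥ H(inner) → 128 + 64 = 192 bytes.

192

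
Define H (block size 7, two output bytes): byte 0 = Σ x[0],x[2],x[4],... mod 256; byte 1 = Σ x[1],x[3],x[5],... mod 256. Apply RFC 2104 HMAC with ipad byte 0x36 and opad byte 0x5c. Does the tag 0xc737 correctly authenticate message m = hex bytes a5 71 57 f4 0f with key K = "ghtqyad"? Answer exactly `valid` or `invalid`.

Key "ghtqyad" = 67 68 74 71 79 61 64 is exactly B = 7 bytes: K' = 67 68 74 71 79 61 64.
K' ⊕ ipad = 51 5e 42 47 4f 57 52; K' ⊕ opad = 3b 34 28 2d 25 3d 38.
Inner hash: even-index sum = 665 mod 256 = 153; odd-index sum = 519 mod 256 = 7 → 99 07.
Outer hash (recomputed tag): even-index sum = 199 mod 256 = 199; odd-index sum = 311 mod 256 = 55 → c7 37.
Recomputed tag = c737; claimed = c737 → match.

valid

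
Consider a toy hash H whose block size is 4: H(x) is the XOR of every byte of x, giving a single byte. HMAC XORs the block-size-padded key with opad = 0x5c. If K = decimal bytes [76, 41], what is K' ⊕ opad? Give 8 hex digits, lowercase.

Key decimal bytes [76, 41] = 4c 29 is 2 bytes ≤ B = 4; zero-pad to 4 bytes: K' = 4c 29 00 00.
XOR each byte with 0x5c: 4c⊕5c=10, 29⊕5c=75, 00⊕5c=5c, 00⊕5c=5c.

10755c5c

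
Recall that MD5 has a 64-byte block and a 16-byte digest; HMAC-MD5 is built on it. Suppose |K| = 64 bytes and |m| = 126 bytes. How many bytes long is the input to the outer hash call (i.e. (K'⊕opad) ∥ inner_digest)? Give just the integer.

80

Key is 64 ≤ 64 bytes, zero-padded: |K'| = 64.
Outer input = (K'⊕opad) ∥ H(inner) → 64 + 16 = 80 bytes.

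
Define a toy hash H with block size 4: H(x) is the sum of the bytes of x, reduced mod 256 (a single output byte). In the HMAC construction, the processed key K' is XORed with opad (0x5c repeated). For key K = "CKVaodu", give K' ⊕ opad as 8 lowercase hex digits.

Key "CKVaodu" = 43 4b 56 61 6f 64 75 is 7 bytes > B = 4, so hash it first: H(key) = 8d, then zero-pad to 4 bytes: K' = 8d 00 00 00.
XOR each byte with 0x5c: 8d⊕5c=d1, 00⊕5c=5c, 00⊕5c=5c, 00⊕5c=5c.

d15c5c5c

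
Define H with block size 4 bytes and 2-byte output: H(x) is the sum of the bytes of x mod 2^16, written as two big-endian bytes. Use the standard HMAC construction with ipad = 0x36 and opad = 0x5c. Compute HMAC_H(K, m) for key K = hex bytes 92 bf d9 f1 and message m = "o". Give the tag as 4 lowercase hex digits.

Key hex bytes 92 bf d9 f1 is exactly B = 4 bytes: K' = 92 bf d9 f1.
K' ⊕ ipad = a4 89 ef c7.  K' ⊕ opad = ce e3 85 ad.
Inner input = (K'⊕ipad) ∥ m = a4 89 ef c7 ∥ 6f.
Inner hash: sum = 164+137+239+199+111 = 850 → 03 52.
Outer input = (K'⊕opad) ∥ inner = ce e3 85 ad ∥ 03 52.
Outer hash (tag): sum = 206+227+133+173+3+82 = 824 → 03 38.

0338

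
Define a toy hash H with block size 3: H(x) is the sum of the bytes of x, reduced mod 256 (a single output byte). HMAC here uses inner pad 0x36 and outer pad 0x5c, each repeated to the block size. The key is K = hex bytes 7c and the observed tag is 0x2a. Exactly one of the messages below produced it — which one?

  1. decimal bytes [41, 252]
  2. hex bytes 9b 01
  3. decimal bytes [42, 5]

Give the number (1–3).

Key hex bytes 7c is 1 byte ≤ B = 3; zero-pad to 3 bytes: K' = 7c 00 00.
K' ⊕ ipad = 4a 36 36; K' ⊕ opad = 20 5c 5c.
m1: inner = H(4a 36 36 29 fc) = db; tag = H(20 5c 5c db) = b3
m2: inner = H(4a 36 36 9b 01) = 52; tag = H(20 5c 5c 52) = 2a ← matches
m3: inner = H(4a 36 36 2a 05) = e5; tag = H(20 5c 5c e5) = bd

2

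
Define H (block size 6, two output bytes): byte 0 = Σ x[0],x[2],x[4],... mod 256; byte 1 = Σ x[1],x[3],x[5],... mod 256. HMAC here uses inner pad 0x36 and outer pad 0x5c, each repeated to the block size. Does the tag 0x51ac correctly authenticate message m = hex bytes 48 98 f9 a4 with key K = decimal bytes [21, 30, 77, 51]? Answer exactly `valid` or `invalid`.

invalid

Key decimal bytes [21, 30, 77, 51] = 15 1e 4d 33 is 4 bytes ≤ B = 6; zero-pad to 6 bytes: K' = 15 1e 4d 33 00 00.
K' ⊕ ipad = 23 28 7b 05 36 36; K' ⊕ opad = 49 42 11 6f 5c 5c.
Inner hash: even-index sum = 533 mod 256 = 21; odd-index sum = 415 mod 256 = 159 → 15 9f.
Outer hash (recomputed tag): even-index sum = 203 mod 256 = 203; odd-index sum = 428 mod 256 = 172 → cb ac.
Recomputed tag = cbac; claimed = 51ac → mismatch.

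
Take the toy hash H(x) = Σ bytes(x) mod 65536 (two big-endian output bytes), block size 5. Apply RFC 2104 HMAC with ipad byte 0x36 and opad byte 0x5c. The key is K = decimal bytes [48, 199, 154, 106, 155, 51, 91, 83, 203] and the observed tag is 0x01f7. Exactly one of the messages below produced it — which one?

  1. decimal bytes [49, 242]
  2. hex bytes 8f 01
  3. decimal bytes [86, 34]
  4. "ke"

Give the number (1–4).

Key decimal bytes [48, 199, 154, 106, 155, 51, 91, 83, 203] = 30 c7 9a 6a 9b 33 5b 53 cb is 9 bytes > B = 5, so hash it first: H(key) = 04 42, then zero-pad to 5 bytes: K' = 04 42 00 00 00.
K' ⊕ ipad = 32 74 36 36 36; K' ⊕ opad = 58 1e 5c 5c 5c.
m1: inner = H(32 74 36 36 36 31 f2) = 02 6b; tag = H(58 1e 5c 5c 5c 02 6b) = 01f7 ← matches
m2: inner = H(32 74 36 36 36 8f 01) = 01 d8; tag = H(58 1e 5c 5c 5c 01 d8) = 0263
m3: inner = H(32 74 36 36 36 56 22) = 01 c0; tag = H(58 1e 5c 5c 5c 01 c0) = 024b
m4: inner = H(32 74 36 36 36 6b 65) = 02 18; tag = H(58 1e 5c 5c 5c 02 18) = 01a4

1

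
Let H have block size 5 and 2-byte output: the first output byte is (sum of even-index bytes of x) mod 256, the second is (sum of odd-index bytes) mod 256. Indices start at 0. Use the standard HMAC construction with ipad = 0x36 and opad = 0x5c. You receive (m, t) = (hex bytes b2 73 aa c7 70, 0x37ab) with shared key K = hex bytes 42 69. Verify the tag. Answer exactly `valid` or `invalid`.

Key hex bytes 42 69 is 2 bytes ≤ B = 5; zero-pad to 5 bytes: K' = 42 69 00 00 00.
K' ⊕ ipad = 74 5f 36 36 36; K' ⊕ opad = 1e 35 5c 5c 5c.
Inner hash: even-index sum = 538 mod 256 = 26; odd-index sum = 609 mod 256 = 97 → 1a 61.
Outer hash (recomputed tag): even-index sum = 311 mod 256 = 55; odd-index sum = 171 mod 256 = 171 → 37 ab.
Recomputed tag = 37ab; claimed = 37ab → match.

valid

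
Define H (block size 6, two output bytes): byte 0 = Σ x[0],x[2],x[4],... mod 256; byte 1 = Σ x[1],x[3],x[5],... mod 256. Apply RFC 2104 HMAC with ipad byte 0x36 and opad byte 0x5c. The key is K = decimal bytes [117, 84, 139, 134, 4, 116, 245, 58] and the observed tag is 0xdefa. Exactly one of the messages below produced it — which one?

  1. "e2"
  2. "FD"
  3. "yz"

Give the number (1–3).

2

Key decimal bytes [117, 84, 139, 134, 4, 116, 245, 58] = 75 54 8b 86 04 74 f5 3a is 8 bytes > B = 6, so hash it first: H(key) = f9 88, then zero-pad to 6 bytes: K' = f9 88 00 00 00 00.
K' ⊕ ipad = cf be 36 36 36 36; K' ⊕ opad = a5 d4 5c 5c 5c 5c.
m1: inner = H(cf be 36 36 36 36 65 32) = a0 5c; tag = H(a5 d4 5c 5c 5c 5c a0 5c) = fde8
m2: inner = H(cf be 36 36 36 36 46 44) = 81 6e; tag = H(a5 d4 5c 5c 5c 5c 81 6e) = defa ← matches
m3: inner = H(cf be 36 36 36 36 79 7a) = b4 a4; tag = H(a5 d4 5c 5c 5c 5c b4 a4) = 1130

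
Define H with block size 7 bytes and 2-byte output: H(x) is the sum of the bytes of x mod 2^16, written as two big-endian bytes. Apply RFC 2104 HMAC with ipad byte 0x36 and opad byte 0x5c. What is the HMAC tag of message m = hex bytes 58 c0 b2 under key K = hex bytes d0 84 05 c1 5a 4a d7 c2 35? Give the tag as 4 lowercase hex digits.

03bb

Key hex bytes d0 84 05 c1 5a 4a d7 c2 35 is 9 bytes > B = 7, so hash it first: H(key) = 04 8c, then zero-pad to 7 bytes: K' = 04 8c 00 00 00 00 00.
K' ⊕ ipad = 32 ba 36 36 36 36 36.  K' ⊕ opad = 58 d0 5c 5c 5c 5c 5c.
Inner input = (K'⊕ipad) ∥ m = 32 ba 36 36 36 36 36 ∥ 58 c0 b2.
Inner hash: sum = 50+186+54+54+54+54+54+88+192+178 = 964 → 03 c4.
Outer input = (K'⊕opad) ∥ inner = 58 d0 5c 5c 5c 5c 5c ∥ 03 c4.
Outer hash (tag): sum = 88+208+92+92+92+92+92+3+196 = 955 → 03 bb.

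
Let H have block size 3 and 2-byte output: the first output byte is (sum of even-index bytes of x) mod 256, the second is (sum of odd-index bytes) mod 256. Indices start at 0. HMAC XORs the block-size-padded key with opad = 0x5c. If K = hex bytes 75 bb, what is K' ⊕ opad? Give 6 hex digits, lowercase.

Key hex bytes 75 bb is 2 bytes ≤ B = 3; zero-pad to 3 bytes: K' = 75 bb 00.
XOR each byte with 0x5c: 75⊕5c=29, bb⊕5c=e7, 00⊕5c=5c.

29e75c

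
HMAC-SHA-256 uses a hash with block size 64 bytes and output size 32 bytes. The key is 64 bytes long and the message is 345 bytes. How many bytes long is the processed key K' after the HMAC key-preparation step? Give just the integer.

64

Key is 64 ≤ 64 bytes, zero-padded: |K'| = 64.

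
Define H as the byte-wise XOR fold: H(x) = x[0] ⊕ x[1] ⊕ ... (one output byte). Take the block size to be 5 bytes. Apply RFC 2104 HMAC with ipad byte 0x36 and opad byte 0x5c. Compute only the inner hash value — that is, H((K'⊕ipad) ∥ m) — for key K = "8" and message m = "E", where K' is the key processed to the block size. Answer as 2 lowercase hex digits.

4b

Key "8" = 38 is 1 byte ≤ B = 5; zero-pad to 5 bytes: K' = 38 00 00 00 00.
K' ⊕ ipad = 0e 36 36 36 36.
Inner input = 0e 36 36 36 36 ∥ 45.
Inner hash: XOR 0e⊕36⊕36⊕36⊕36⊕45 = 4b.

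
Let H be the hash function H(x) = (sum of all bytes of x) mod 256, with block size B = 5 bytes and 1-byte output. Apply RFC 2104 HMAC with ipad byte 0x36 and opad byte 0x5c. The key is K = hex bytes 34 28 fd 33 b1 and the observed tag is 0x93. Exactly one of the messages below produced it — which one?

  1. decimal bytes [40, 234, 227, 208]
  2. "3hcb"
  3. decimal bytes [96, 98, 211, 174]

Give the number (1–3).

Key hex bytes 34 28 fd 33 b1 is exactly B = 5 bytes: K' = 34 28 fd 33 b1.
K' ⊕ ipad = 02 1e cb 05 87; K' ⊕ opad = 68 74 a1 6f ed.
m1: inner = H(02 1e cb 05 87 28 ea e3 d0) = 3c; tag = H(68 74 a1 6f ed 3c) = 15
m2: inner = H(02 1e cb 05 87 33 68 63 62) = d7; tag = H(68 74 a1 6f ed d7) = b0
m3: inner = H(02 1e cb 05 87 60 62 d3 ae) = ba; tag = H(68 74 a1 6f ed ba) = 93 ← matches

3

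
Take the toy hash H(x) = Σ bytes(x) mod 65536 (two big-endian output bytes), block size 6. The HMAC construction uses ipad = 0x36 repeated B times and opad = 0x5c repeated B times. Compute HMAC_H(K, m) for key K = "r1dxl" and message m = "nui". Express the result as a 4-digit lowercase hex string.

024c

Key "r1dxl" = 72 31 64 78 6c is 5 bytes ≤ B = 6; zero-pad to 6 bytes: K' = 72 31 64 78 6c 00.
K' ⊕ ipad = 44 07 52 4e 5a 36.  K' ⊕ opad = 2e 6d 38 24 30 5c.
Inner input = (K'⊕ipad) ∥ m = 44 07 52 4e 5a 36 ∥ 6e 75 69.
Inner hash: sum = 68+7+82+78+90+54+110+117+105 = 711 → 02 c7.
Outer input = (K'⊕opad) ∥ inner = 2e 6d 38 24 30 5c ∥ 02 c7.
Outer hash (tag): sum = 46+109+56+36+48+92+2+199 = 588 → 02 4c.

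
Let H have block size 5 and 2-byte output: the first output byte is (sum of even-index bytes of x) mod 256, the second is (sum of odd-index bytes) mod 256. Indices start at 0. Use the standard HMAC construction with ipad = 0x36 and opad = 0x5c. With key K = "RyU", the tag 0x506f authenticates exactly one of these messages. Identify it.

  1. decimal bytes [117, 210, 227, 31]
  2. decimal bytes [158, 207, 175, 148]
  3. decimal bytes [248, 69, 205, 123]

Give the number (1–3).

Key "RyU" = 52 79 55 is 3 bytes ≤ B = 5; zero-pad to 5 bytes: K' = 52 79 55 00 00.
K' ⊕ ipad = 64 4f 63 36 36; K' ⊕ opad = 0e 25 09 5c 5c.
m1: inner = H(64 4f 63 36 36 75 d2 e3 1f) = ee dd; tag = H(0e 25 09 5c 5c ee dd) = 506f ← matches
m2: inner = H(64 4f 63 36 36 9e cf af 94) = 60 d2; tag = H(0e 25 09 5c 5c 60 d2) = 45e1
m3: inner = H(64 4f 63 36 36 f8 45 cd 7b) = bd 4a; tag = H(0e 25 09 5c 5c bd 4a) = bd3e

1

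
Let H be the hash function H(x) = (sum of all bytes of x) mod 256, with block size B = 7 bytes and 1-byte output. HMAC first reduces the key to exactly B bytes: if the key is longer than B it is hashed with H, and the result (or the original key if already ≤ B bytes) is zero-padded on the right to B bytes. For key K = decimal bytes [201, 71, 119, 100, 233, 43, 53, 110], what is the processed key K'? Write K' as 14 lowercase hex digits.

|K| = 8 > B = 7, so first hash the key.
H(K): sum = 201+71+119+100+233+43+53+110 = 930; mod 256 = 162 → a2.
Zero-pad H(K) = a2 to 7 bytes: K' = a2 00 00 00 00 00 00.

a2000000000000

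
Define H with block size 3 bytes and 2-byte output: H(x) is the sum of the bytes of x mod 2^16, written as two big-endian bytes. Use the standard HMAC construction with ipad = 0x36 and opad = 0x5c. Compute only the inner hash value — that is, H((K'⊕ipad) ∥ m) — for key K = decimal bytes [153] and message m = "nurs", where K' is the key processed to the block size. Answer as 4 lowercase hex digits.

Key decimal bytes [153] = 99 is 1 byte ≤ B = 3; zero-pad to 3 bytes: K' = 99 00 00.
K' ⊕ ipad = af 36 36.
Inner input = af 36 36 ∥ 6e 75 72 73.
Inner hash: sum = 175+54+54+110+117+114+115 = 739 → 02 e3.

02e3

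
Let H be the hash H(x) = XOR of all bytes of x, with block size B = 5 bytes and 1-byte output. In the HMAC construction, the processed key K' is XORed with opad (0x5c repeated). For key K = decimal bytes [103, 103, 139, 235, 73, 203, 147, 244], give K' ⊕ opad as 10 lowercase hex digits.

Key decimal bytes [103, 103, 139, 235, 73, 203, 147, 244] = 67 67 8b eb 49 cb 93 f4 is 8 bytes > B = 5, so hash it first: H(key) = 85, then zero-pad to 5 bytes: K' = 85 00 00 00 00.
XOR each byte with 0x5c: 85⊕5c=d9, 00⊕5c=5c, 00⊕5c=5c, 00⊕5c=5c, 00⊕5c=5c.

d95c5c5c5c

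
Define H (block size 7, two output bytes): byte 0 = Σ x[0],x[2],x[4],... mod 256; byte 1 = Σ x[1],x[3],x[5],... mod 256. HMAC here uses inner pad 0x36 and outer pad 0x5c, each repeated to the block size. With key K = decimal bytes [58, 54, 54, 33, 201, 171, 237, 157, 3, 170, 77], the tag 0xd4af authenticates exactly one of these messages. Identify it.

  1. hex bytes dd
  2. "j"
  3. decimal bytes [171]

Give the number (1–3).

Key decimal bytes [58, 54, 54, 33, 201, 171, 237, 157, 3, 170, 77] = 3a 36 36 21 c9 ab ed 9d 03 aa 4d is 11 bytes > B = 7, so hash it first: H(key) = 76 49, then zero-pad to 7 bytes: K' = 76 49 00 00 00 00 00.
K' ⊕ ipad = 40 7f 36 36 36 36 36; K' ⊕ opad = 2a 15 5c 5c 5c 5c 5c.
m1: inner = H(40 7f 36 36 36 36 36 dd) = e2 c8; tag = H(2a 15 5c 5c 5c 5c 5c e2 c8) = 06af
m2: inner = H(40 7f 36 36 36 36 36 6a) = e2 55; tag = H(2a 15 5c 5c 5c 5c 5c e2 55) = 93af
m3: inner = H(40 7f 36 36 36 36 36 ab) = e2 96; tag = H(2a 15 5c 5c 5c 5c 5c e2 96) = d4af ← matches

3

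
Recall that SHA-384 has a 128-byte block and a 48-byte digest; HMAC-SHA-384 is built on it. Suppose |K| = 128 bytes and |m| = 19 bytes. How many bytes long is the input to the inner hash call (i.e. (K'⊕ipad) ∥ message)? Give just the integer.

Key is 128 ≤ 128 bytes, zero-padded: |K'| = 128.
Inner input = (K'⊕ipad) ∥ m → 128 + 19 = 147 bytes.

147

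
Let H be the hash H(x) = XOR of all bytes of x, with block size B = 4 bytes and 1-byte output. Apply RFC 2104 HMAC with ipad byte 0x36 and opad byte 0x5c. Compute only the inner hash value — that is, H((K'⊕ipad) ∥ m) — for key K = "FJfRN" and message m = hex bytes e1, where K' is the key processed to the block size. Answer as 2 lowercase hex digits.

Key "FJfRN" = 46 4a 66 52 4e is 5 bytes > B = 4, so hash it first: H(key) = 76, then zero-pad to 4 bytes: K' = 76 00 00 00.
K' ⊕ ipad = 40 36 36 36.
Inner input = 40 36 36 36 ∥ e1.
Inner hash: XOR 40⊕36⊕36⊕36⊕e1 = 97.

97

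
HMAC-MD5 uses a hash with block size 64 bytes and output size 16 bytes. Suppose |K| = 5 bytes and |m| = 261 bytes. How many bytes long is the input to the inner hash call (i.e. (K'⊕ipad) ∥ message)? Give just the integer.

325

Key is 5 ≤ 64 bytes, zero-padded: |K'| = 64.
Inner input = (K'⊕ipad) ∥ m → 64 + 261 = 325 bytes.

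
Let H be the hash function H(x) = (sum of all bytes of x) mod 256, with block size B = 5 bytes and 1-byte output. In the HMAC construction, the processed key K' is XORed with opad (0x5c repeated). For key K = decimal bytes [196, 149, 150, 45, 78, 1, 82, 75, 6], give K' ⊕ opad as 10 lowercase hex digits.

Key decimal bytes [196, 149, 150, 45, 78, 1, 82, 75, 6] = c4 95 96 2d 4e 01 52 4b 06 is 9 bytes > B = 5, so hash it first: H(key) = 0e, then zero-pad to 5 bytes: K' = 0e 00 00 00 00.
XOR each byte with 0x5c: 0e⊕5c=52, 00⊕5c=5c, 00⊕5c=5c, 00⊕5c=5c, 00⊕5c=5c.

525c5c5c5c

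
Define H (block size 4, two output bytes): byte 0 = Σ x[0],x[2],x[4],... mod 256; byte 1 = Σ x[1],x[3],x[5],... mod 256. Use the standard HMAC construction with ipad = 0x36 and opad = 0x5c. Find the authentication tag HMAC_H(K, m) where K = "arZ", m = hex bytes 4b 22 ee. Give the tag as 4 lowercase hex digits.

Key "arZ" = 61 72 5a is 3 bytes ≤ B = 4; zero-pad to 4 bytes: K' = 61 72 5a 00.
K' ⊕ ipad = 57 44 6c 36.  K' ⊕ opad = 3d 2e 06 5c.
Inner input = (K'⊕ipad) ∥ m = 57 44 6c 36 ∥ 4b 22 ee.
Inner hash: even-index sum = 508 mod 256 = 252; odd-index sum = 156 mod 256 = 156 → fc 9c.
Outer input = (K'⊕opad) ∥ inner = 3d 2e 06 5c ∥ fc 9c.
Outer hash (tag): even-index sum = 319 mod 256 = 63; odd-index sum = 294 mod 256 = 38 → 3f 26.

3f26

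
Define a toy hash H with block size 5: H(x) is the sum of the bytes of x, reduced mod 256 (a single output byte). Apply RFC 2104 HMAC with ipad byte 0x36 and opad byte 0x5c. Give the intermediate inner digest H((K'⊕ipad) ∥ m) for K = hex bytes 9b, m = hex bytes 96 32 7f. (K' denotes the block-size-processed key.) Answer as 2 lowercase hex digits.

Key hex bytes 9b is 1 byte ≤ B = 5; zero-pad to 5 bytes: K' = 9b 00 00 00 00.
K' ⊕ ipad = ad 36 36 36 36.
Inner input = ad 36 36 36 36 ∥ 96 32 7f.
Inner hash: sum = 173+54+54+54+54+150+50+127 = 716; mod 256 = 204 → cc.

cc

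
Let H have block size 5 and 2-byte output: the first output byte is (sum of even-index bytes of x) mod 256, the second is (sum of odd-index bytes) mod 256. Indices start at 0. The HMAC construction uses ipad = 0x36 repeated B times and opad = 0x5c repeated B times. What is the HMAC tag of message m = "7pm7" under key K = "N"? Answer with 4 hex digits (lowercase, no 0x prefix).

Key "N" = 4e is 1 byte ≤ B = 5; zero-pad to 5 bytes: K' = 4e 00 00 00 00.
K' ⊕ ipad = 78 36 36 36 36.  K' ⊕ opad = 12 5c 5c 5c 5c.
Inner input = (K'⊕ipad) ∥ m = 78 36 36 36 36 ∥ 37 70 6d 37.
Inner hash: even-index sum = 395 mod 256 = 139; odd-index sum = 272 mod 256 = 16 → 8b 10.
Outer input = (K'⊕opad) ∥ inner = 12 5c 5c 5c 5c ∥ 8b 10.
Outer hash (tag): even-index sum = 218 mod 256 = 218; odd-index sum = 323 mod 256 = 67 → da 43.

da43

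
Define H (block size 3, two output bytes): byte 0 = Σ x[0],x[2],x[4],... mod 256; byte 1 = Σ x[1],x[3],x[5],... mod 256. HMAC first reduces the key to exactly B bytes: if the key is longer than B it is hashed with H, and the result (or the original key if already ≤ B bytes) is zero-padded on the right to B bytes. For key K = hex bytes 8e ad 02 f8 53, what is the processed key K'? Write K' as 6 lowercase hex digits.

e3a500

|K| = 5 > B = 3, so first hash the key.
H(K): even-index sum = 227 mod 256 = 227; odd-index sum = 421 mod 256 = 165 → e3 a5.
Zero-pad H(K) = e3 a5 to 3 bytes: K' = e3 a5 00.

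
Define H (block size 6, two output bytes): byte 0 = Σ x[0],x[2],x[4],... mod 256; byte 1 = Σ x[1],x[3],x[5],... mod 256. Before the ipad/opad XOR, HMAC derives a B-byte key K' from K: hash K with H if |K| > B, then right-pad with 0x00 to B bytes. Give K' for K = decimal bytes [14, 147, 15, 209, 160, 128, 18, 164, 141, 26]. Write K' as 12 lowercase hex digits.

|K| = 10 > B = 6, so first hash the key.
H(K): even-index sum = 348 mod 256 = 92; odd-index sum = 674 mod 256 = 162 → 5c a2.
Zero-pad H(K) = 5c a2 to 6 bytes: K' = 5c a2 00 00 00 00.

5ca200000000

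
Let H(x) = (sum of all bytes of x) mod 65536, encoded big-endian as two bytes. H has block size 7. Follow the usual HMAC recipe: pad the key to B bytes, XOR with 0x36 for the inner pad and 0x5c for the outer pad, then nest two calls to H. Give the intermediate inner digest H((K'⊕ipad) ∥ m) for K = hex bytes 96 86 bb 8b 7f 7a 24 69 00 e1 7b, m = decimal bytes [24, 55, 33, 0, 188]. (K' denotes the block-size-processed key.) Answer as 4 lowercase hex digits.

02df

Key hex bytes 96 86 bb 8b 7f 7a 24 69 00 e1 7b is 11 bytes > B = 7, so hash it first: H(key) = 05 44, then zero-pad to 7 bytes: K' = 05 44 00 00 00 00 00.
K' ⊕ ipad = 33 72 36 36 36 36 36.
Inner input = 33 72 36 36 36 36 36 ∥ 18 37 21 00 bc.
Inner hash: sum = 51+114+54+54+54+54+54+24+55+33+0+188 = 735 → 02 df.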